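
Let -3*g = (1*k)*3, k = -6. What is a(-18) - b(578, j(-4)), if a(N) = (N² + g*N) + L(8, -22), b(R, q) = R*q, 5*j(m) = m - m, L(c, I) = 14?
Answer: 230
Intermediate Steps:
g = 6 (g = -1*(-6)*3/3 = -(-2)*3 = -⅓*(-18) = 6)
j(m) = 0 (j(m) = (m - m)/5 = (⅕)*0 = 0)
a(N) = 14 + N² + 6*N (a(N) = (N² + 6*N) + 14 = 14 + N² + 6*N)
a(-18) - b(578, j(-4)) = (14 + (-18)² + 6*(-18)) - 578*0 = (14 + 324 - 108) - 1*0 = 230 + 0 = 230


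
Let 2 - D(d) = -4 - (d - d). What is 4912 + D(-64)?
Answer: 4918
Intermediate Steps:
D(d) = 6 (D(d) = 2 - (-4 - (d - d)) = 2 - (-4 - 1*0) = 2 - (-4 + 0) = 2 - 1*(-4) = 2 + 4 = 6)
4912 + D(-64) = 4912 + 6 = 4918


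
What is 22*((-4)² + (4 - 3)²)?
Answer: 374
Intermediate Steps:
22*((-4)² + (4 - 3)²) = 22*(16 + 1²) = 22*(16 + 1) = 22*17 = 374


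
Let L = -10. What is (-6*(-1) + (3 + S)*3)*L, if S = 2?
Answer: -210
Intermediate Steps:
(-6*(-1) + (3 + S)*3)*L = (-6*(-1) + (3 + 2)*3)*(-10) = (6 + 5*3)*(-10) = (6 + 15)*(-10) = 21*(-10) = -210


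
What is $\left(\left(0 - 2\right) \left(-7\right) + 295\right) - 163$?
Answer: $146$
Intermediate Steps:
$\left(\left(0 - 2\right) \left(-7\right) + 295\right) - 163 = \left(\left(-2\right) \left(-7\right) + 295\right) - 163 = \left(14 + 295\right) - 163 = 309 - 163 = 146$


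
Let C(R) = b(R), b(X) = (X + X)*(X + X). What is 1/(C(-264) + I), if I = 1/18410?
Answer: 18410/5132413441 ≈ 3.5870e-6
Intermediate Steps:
I = 1/18410 ≈ 5.4318e-5
b(X) = 4*X² (b(X) = (2*X)*(2*X) = 4*X²)
C(R) = 4*R²
1/(C(-264) + I) = 1/(4*(-264)² + 1/18410) = 1/(4*69696 + 1/18410) = 1/(278784 + 1/18410) = 1/(5132413441/18410) = 18410/5132413441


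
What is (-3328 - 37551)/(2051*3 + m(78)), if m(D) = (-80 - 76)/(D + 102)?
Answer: -613185/92282 ≈ -6.6447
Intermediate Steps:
m(D) = -156/(102 + D)
(-3328 - 37551)/(2051*3 + m(78)) = (-3328 - 37551)/(2051*3 - 156/(102 + 78)) = -40879/(6153 - 156/180) = -40879/(6153 - 156*1/180) = -40879/(6153 - 13/15) = -40879/92282/15 = -40879*15/92282 = -613185/92282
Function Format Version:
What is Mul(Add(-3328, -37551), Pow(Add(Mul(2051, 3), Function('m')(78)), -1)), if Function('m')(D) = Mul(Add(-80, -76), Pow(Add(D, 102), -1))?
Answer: Rational(-613185, 92282) ≈ -6.6447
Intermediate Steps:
Function('m')(D) = Mul(-156, Pow(Add(102, D), -1))
Mul(Add(-3328, -37551), Pow(Add(Mul(2051, 3), Function('m')(78)), -1)) = Mul(Add(-3328, -37551), Pow(Add(Mul(2051, 3), Mul(-156, Pow(Add(102, 78), -1))), -1)) = Mul(-40879, Pow(Add(6153, Mul(-156, Pow(180, -1))), -1)) = Mul(-40879, Pow(Add(6153, Mul(-156, Rational(1, 180))), -1)) = Mul(-40879, Pow(Add(6153, Rational(-13, 15)), -1)) = Mul(-40879, Pow(Rational(92282, 15), -1)) = Mul(-40879, Rational(15, 92282)) = Rational(-613185, 92282)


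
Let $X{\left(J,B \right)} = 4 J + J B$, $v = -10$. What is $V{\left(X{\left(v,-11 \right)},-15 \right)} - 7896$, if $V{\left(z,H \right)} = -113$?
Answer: $-8009$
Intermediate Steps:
$X{\left(J,B \right)} = 4 J + B J$
$V{\left(X{\left(v,-11 \right)},-15 \right)} - 7896 = -113 - 7896 = -8009$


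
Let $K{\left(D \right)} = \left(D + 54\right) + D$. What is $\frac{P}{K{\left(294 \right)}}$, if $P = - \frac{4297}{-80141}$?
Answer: $\frac{4297}{51450522} \approx 8.3517 \cdot 10^{-5}$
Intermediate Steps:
$K{\left(D \right)} = 54 + 2 D$ ($K{\left(D \right)} = \left(54 + D\right) + D = 54 + 2 D$)
$P = \frac{4297}{80141}$ ($P = \left(-4297\right) \left(- \frac{1}{80141}\right) = \frac{4297}{80141} \approx 0.053618$)
$\frac{P}{K{\left(294 \right)}} = \frac{4297}{80141 \left(54 + 2 \cdot 294\right)} = \frac{4297}{80141 \left(54 + 588\right)} = \frac{4297}{80141 \cdot 642} = \frac{4297}{80141} \cdot \frac{1}{642} = \frac{4297}{51450522}$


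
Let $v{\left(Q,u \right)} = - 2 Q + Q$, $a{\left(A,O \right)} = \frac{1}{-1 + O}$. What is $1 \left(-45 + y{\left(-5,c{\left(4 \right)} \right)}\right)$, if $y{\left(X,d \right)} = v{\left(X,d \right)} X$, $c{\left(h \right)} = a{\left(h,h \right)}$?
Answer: $-70$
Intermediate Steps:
$c{\left(h \right)} = \frac{1}{-1 + h}$
$v{\left(Q,u \right)} = - Q$
$y{\left(X,d \right)} = - X^{2}$ ($y{\left(X,d \right)} = - X X = - X^{2}$)
$1 \left(-45 + y{\left(-5,c{\left(4 \right)} \right)}\right) = 1 \left(-45 - \left(-5\right)^{2}\right) = 1 \left(-45 - 25\right) = 1 \left(-70\right) = -70$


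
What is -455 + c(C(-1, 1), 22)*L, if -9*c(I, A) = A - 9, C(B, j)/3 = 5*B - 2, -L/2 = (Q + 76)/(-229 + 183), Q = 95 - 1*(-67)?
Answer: -97279/207 ≈ -469.95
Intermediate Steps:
Q = 162 (Q = 95 + 67 = 162)
L = 238/23 (L = -2*(162 + 76)/(-229 + 183) = -476/(-46) = -476*(-1)/46 = -2*(-119/23) = 238/23 ≈ 10.348)
C(B, j) = -6 + 15*B (C(B, j) = 3*(5*B - 2) = 3*(-2 + 5*B) = -6 + 15*B)
c(I, A) = 1 - A/9 (c(I, A) = -(A - 9)/9 = -(-9 + A)/9 = 1 - A/9)
-455 + c(C(-1, 1), 22)*L = -455 + (1 - ⅑*22)*(238/23) = -455 + (1 - 22/9)*(238/23) = -455 - 13/9*238/23 = -455 - 3094/207 = -97279/207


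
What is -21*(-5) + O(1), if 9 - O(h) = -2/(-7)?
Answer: 796/7 ≈ 113.71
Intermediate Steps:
O(h) = 61/7 (O(h) = 9 - (-2)/(-7) = 9 - (-2)*(-1)/7 = 9 - 1*2/7 = 9 - 2/7 = 61/7)
-21*(-5) + O(1) = -21*(-5) + 61/7 = 105 + 61/7 = 796/7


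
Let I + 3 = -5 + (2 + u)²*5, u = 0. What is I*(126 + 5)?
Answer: 1572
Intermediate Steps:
I = 12 (I = -3 + (-5 + (2 + 0)²*5) = -3 + (-5 + 2²*5) = -3 + (-5 + 4*5) = -3 + (-5 + 20) = -3 + 15 = 12)
I*(126 + 5) = 12*(126 + 5) = 12*131 = 1572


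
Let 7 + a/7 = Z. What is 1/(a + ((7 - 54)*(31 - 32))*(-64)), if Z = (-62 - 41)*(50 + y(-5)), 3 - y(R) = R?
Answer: -1/44875 ≈ -2.2284e-5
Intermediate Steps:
y(R) = 3 - R
Z = -5974 (Z = (-62 - 41)*(50 + (3 - 1*(-5))) = -103*(50 + (3 + 5)) = -103*(50 + 8) = -103*58 = -5974)
a = -41867 (a = -49 + 7*(-5974) = -49 - 41818 = -41867)
1/(a + ((7 - 54)*(31 - 32))*(-64)) = 1/(-41867 + ((7 - 54)*(31 - 32))*(-64)) = 1/(-41867 - 47*(-1)*(-64)) = 1/(-41867 + 47*(-64)) = 1/(-41867 - 3008) = 1/(-44875) = -1/44875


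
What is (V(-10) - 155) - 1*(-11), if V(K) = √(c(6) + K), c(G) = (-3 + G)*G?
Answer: -144 + 2*√2 ≈ -141.17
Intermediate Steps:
c(G) = G*(-3 + G)
V(K) = √(18 + K) (V(K) = √(6*(-3 + 6) + K) = √(6*3 + K) = √(18 + K))
(V(-10) - 155) - 1*(-11) = (√(18 - 10) - 155) - 1*(-11) = (√8 - 155) + 11 = (2*√2 - 155) + 11 = (-155 + 2*√2) + 11 = -144 + 2*√2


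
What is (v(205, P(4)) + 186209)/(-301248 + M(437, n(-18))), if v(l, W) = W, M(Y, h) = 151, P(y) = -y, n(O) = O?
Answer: -186205/301097 ≈ -0.61842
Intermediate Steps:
(v(205, P(4)) + 186209)/(-301248 + M(437, n(-18))) = (-1*4 + 186209)/(-301248 + 151) = (-4 + 186209)/(-301097) = 186205*(-1/301097) = -186205/301097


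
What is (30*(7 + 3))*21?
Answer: 6300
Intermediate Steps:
(30*(7 + 3))*21 = (30*10)*21 = 300*21 = 6300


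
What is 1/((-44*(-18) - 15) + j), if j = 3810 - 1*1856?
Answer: 1/2731 ≈ 0.00036617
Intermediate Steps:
j = 1954 (j = 3810 - 1856 = 1954)
1/((-44*(-18) - 15) + j) = 1/((-44*(-18) - 15) + 1954) = 1/((792 - 15) + 1954) = 1/(777 + 1954) = 1/2731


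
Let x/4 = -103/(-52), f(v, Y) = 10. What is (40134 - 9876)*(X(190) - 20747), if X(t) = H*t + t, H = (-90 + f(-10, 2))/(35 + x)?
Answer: -19614590486/31 ≈ -6.3273e+8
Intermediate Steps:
x = 103/13 (x = 4*(-103/(-52)) = 4*(-103*(-1/52)) = 4*(103/52) = 103/13 ≈ 7.9231)
H = -520/279 (H = (-90 + 10)/(35 + 103/13) = -80/558/13 = -80*13/558 = -520/279 ≈ -1.8638)
X(t) = -241*t/279 (X(t) = -520*t/279 + t = -241*t/279)
(40134 - 9876)*(X(190) - 20747) = (40134 - 9876)*(-241/279*190 - 20747) = 30258*(-45790/279 - 20747) = 30258*(-5834203/279) = -19614590486/31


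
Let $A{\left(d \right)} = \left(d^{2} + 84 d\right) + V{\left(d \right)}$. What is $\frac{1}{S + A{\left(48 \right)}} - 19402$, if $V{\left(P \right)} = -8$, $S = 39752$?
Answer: $- \frac{894044159}{46080} \approx -19402.0$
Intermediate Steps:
$A{\left(d \right)} = -8 + d^{2} + 84 d$ ($A{\left(d \right)} = \left(d^{2} + 84 d\right) - 8 = -8 + d^{2} + 84 d$)
$\frac{1}{S + A{\left(48 \right)}} - 19402 = \frac{1}{39752 + \left(-8 + 48^{2} + 84 \cdot 48\right)} - 19402 = \frac{1}{39752 + \left(-8 + 2304 + 4032\right)} - 19402 = \frac{1}{39752 + 6328} - 19402 = \frac{1}{46080} - 19402 = - \frac{894044159}{46080}$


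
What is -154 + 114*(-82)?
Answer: -9502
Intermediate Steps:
-154 + 114*(-82) = -154 - 9348 = -9502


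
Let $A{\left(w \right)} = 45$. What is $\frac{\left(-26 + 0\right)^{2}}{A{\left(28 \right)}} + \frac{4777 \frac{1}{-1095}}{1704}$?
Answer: $\frac{9341629}{621960} \approx 15.02$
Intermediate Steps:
$\frac{\left(-26 + 0\right)^{2}}{A{\left(28 \right)}} + \frac{4777 \frac{1}{-1095}}{1704} = \frac{\left(-26 + 0\right)^{2}}{45} + \frac{4777 \frac{1}{-1095}}{1704} = \left(-26\right)^{2} \cdot \frac{1}{45} + 4777 \left(- \frac{1}{1095}\right) \frac{1}{1704} = 676 \cdot \frac{1}{45} - \frac{4777}{1865880} = \frac{676}{45} - \frac{4777}{1865880} = \frac{9341629}{621960}$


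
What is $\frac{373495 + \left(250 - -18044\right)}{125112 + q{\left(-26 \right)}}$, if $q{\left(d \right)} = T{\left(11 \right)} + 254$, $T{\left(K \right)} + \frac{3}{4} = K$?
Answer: $\frac{1567156}{501505} \approx 3.1249$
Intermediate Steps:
$T{\left(K \right)} = - \frac{3}{4} + K$
$q{\left(d \right)} = \frac{1057}{4}$ ($q{\left(d \right)} = \left(- \frac{3}{4} + 11\right) + 254 = \frac{41}{4} + 254 = \frac{1057}{4}$)
$\frac{373495 + \left(250 - -18044\right)}{125112 + q{\left(-26 \right)}} = \frac{373495 + \left(250 - -18044\right)}{125112 + \frac{1057}{4}} = \frac{373495 + \left(250 + 18044\right)}{\frac{501505}{4}} = \left(373495 + 18294\right) \frac{4}{501505} = 391789 \cdot \frac{4}{501505} = \frac{1567156}{501505}$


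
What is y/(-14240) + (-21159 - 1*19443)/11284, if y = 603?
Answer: -146244183/40171040 ≈ -3.6405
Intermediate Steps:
y/(-14240) + (-21159 - 1*19443)/11284 = 603/(-14240) + (-21159 - 1*19443)/11284 = 603*(-1/14240) + (-21159 - 19443)*(1/11284) = -603/14240 - 40602*1/11284 = -603/14240 - 20301/5642 = -146244183/40171040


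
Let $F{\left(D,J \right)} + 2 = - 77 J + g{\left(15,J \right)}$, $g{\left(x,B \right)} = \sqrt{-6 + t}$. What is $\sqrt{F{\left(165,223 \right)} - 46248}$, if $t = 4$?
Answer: $\sqrt{-63421 + i \sqrt{2}} \approx 0.003 + 251.84 i$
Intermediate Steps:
$g{\left(x,B \right)} = i \sqrt{2}$ ($g{\left(x,B \right)} = \sqrt{-6 + 4} = \sqrt{-2} = i \sqrt{2}$)
$F{\left(D,J \right)} = -2 - 77 J + i \sqrt{2}$ ($F{\left(D,J \right)} = -2 - \left(77 J - i \sqrt{2}\right) = -2 - 77 J + i \sqrt{2}$)
$\sqrt{F{\left(165,223 \right)} - 46248} = \sqrt{\left(-2 - 17171 + i \sqrt{2}\right) - 46248} = \sqrt{\left(-17173 + i \sqrt{2}\right) - 46248} = \sqrt{-63421 + i \sqrt{2}}$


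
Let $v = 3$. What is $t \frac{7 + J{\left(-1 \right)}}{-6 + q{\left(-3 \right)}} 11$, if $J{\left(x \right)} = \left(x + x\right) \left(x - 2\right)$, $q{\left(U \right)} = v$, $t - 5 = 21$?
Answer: $- \frac{3718}{3} \approx -1239.3$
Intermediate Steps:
$t = 26$ ($t = 5 + 21 = 26$)
$q{\left(U \right)} = 3$
$J{\left(x \right)} = 2 x \left(-2 + x\right)$
$t \frac{7 + J{\left(-1 \right)}}{-6 + q{\left(-3 \right)}} 11 = 26 \frac{7 + 2 \left(-1\right) \left(-2 - 1\right)}{-6 + 3} \cdot 11 = 26 \frac{7 + 2 \left(-1\right) \left(-3\right)}{-3} \cdot 11 = 26 \left(7 + 6\right) \left(- \frac{1}{3}\right) 11 = 26 \cdot 13 \left(- \frac{1}{3}\right) 11 = 26 \left(- \frac{13}{3}\right) 11 = \left(- \frac{338}{3}\right) 11 = - \frac{3718}{3}$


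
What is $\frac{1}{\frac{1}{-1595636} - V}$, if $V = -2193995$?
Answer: $\frac{1595636}{3500817405819} \approx 4.5579 \cdot 10^{-7}$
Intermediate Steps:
$\frac{1}{\frac{1}{-1595636} - V} = \frac{1}{\frac{1}{-1595636} - -2193995} = \frac{1}{- \frac{1}{1595636} + 2193995} = \frac{1}{\frac{3500817405819}{1595636}} = \frac{1595636}{3500817405819}$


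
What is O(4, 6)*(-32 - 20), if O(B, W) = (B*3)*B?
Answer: -2496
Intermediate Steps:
O(B, W) = 3*B² (O(B, W) = (3*B)*B = 3*B²)
O(4, 6)*(-32 - 20) = (3*4²)*(-32 - 20) = (3*16)*(-52) = 48*(-52) = -2496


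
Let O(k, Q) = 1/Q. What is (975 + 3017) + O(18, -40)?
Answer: 159679/40 ≈ 3992.0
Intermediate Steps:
(975 + 3017) + O(18, -40) = (975 + 3017) + 1/(-40) = 3992 - 1/40 = 159679/40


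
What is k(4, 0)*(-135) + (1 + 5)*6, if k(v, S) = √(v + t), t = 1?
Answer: 36 - 135*√5 ≈ -265.87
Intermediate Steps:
k(v, S) = √(1 + v) (k(v, S) = √(v + 1) = √(1 + v))
k(4, 0)*(-135) + (1 + 5)*6 = √(1 + 4)*(-135) + (1 + 5)*6 = √5*(-135) + 6*6 = -135*√5 + 36 = 36 - 135*√5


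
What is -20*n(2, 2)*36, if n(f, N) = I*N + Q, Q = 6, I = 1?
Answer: -5760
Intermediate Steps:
n(f, N) = 6 + N (n(f, N) = 1*N + 6 = N + 6 = 6 + N)
-20*n(2, 2)*36 = -20*(6 + 2)*36 = -20*8*36 = -160*36 = -5760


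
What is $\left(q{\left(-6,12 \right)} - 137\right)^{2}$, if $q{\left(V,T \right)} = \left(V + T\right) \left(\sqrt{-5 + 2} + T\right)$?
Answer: $4117 - 780 i \sqrt{3} \approx 4117.0 - 1351.0 i$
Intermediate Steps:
$q{\left(V,T \right)} = \left(T + V\right) \left(T + i \sqrt{3}\right)$ ($q{\left(V,T \right)} = \left(T + V\right) \left(\sqrt{-3} + T\right) = \left(T + V\right) \left(i \sqrt{3} + T\right) = \left(T + V\right) \left(T + i \sqrt{3}\right)$)
$\left(q{\left(-6,12 \right)} - 137\right)^{2} = \left(\left(12^{2} + 12 \left(-6\right) + i 12 \sqrt{3} + i \left(-6\right) \sqrt{3}\right) - 137\right)^{2} = \left(\left(144 - 72 + 12 i \sqrt{3} - 6 i \sqrt{3}\right) - 137\right)^{2} = \left(\left(72 + 6 i \sqrt{3}\right) - 137\right)^{2} = \left(-65 + 6 i \sqrt{3}\right)^{2}$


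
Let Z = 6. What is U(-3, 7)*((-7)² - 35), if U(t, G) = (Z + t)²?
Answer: 126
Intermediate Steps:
U(t, G) = (6 + t)²
U(-3, 7)*((-7)² - 35) = (6 - 3)²*((-7)² - 35) = 3²*(49 - 35) = 9*14 = 126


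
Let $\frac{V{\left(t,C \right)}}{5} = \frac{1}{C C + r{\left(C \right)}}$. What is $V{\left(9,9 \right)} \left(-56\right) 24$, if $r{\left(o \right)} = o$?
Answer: $- \frac{224}{3} \approx -74.667$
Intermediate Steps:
$V{\left(t,C \right)} = \frac{5}{C + C^{2}}$ ($V{\left(t,C \right)} = \frac{5}{C C + C} = \frac{5}{C^{2} + C} = \frac{5}{C + C^{2}}$)
$V{\left(9,9 \right)} \left(-56\right) 24 = \frac{5}{9 \left(1 + 9\right)} \left(-56\right) 24 = 5 \cdot \frac{1}{9} \cdot \frac{1}{10} \left(-56\right) 24 = \frac{1}{18} \left(-56\right) 24 = \left(- \frac{28}{9}\right) 24 = - \frac{224}{3}$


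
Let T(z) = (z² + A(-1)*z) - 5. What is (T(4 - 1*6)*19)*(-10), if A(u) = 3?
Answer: 1330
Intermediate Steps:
T(z) = -5 + z² + 3*z (T(z) = (z² + 3*z) - 5 = -5 + z² + 3*z)
(T(4 - 1*6)*19)*(-10) = ((-5 + (4 - 1*6)² + 3*(4 - 1*6))*19)*(-10) = ((-5 + (4 - 6)² + 3*(4 - 6))*19)*(-10) = ((-5 + (-2)² + 3*(-2))*19)*(-10) = ((-5 + 4 - 6)*19)*(-10) = -7*19*(-10) = -133*(-10) = 1330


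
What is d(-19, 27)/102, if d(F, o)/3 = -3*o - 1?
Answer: -41/17 ≈ -2.4118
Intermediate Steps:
d(F, o) = -3 - 9*o (d(F, o) = 3*(-3*o - 1) = 3*(-1 - 3*o) = -3 - 9*o)
d(-19, 27)/102 = (-3 - 9*27)/102 = (-3 - 243)*(1/102) = -246*1/102 = -41/17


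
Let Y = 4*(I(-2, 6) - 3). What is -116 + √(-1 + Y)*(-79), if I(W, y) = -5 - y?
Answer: -116 - 79*I*√57 ≈ -116.0 - 596.44*I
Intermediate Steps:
Y = -56 (Y = 4*((-5 - 1*6) - 3) = 4*((-5 - 6) - 3) = 4*(-11 - 3) = 4*(-14) = -56)
-116 + √(-1 + Y)*(-79) = -116 + √(-1 - 56)*(-79) = -116 + √(-57)*(-79) = -116 + (I*√57)*(-79) = -116 - 79*I*√57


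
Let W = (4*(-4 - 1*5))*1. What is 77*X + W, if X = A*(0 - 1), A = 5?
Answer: -421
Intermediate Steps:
X = -5 (X = 5*(0 - 1) = 5*(-1) = -5)
W = -36 (W = (4*(-4 - 5))*1 = (4*(-9))*1 = -36*1 = -36)
77*X + W = 77*(-5) - 36 = -385 - 36 = -421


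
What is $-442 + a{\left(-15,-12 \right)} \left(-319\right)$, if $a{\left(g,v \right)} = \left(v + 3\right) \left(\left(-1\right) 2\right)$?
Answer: $-6184$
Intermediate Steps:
$a{\left(g,v \right)} = -6 - 2 v$ ($a{\left(g,v \right)} = \left(3 + v\right) \left(-2\right) = -6 - 2 v$)
$-442 + a{\left(-15,-12 \right)} \left(-319\right) = -442 + \left(-6 - -24\right) \left(-319\right) = -442 + \left(-6 + 24\right) \left(-319\right) = -442 + 18 \left(-319\right) = -442 - 5742 = -6184$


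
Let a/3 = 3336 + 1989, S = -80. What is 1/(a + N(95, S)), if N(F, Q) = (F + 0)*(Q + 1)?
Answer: 1/8470 ≈ 0.00011806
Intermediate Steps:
a = 15975 (a = 3*(3336 + 1989) = 3*5325 = 15975)
N(F, Q) = F*(1 + Q)
1/(a + N(95, S)) = 1/(15975 + 95*(1 - 80)) = 1/(15975 + 95*(-79)) = 1/(15975 - 7505) = 1/8470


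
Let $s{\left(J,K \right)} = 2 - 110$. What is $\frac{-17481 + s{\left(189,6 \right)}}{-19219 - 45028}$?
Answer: $\frac{429}{1567} \approx 0.27377$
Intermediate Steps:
$s{\left(J,K \right)} = -108$
$\frac{-17481 + s{\left(189,6 \right)}}{-19219 - 45028} = \frac{-17481 - 108}{-19219 - 45028} = - \frac{17589}{-64247} = \left(-17589\right) \left(- \frac{1}{64247}\right) = \frac{429}{1567}$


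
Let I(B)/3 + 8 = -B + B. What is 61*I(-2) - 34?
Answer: -1498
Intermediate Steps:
I(B) = -24 (I(B) = -24 + 3*(-B + B) = -24 + 3*0 = -24 + 0 = -24)
61*I(-2) - 34 = 61*(-24) - 34 = -1464 - 34 = -1498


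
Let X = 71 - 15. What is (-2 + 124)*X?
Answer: 6832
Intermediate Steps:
X = 56
(-2 + 124)*X = (-2 + 124)*56 = 122*56 = 6832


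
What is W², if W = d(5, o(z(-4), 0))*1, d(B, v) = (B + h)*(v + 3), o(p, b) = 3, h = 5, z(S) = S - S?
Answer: 3600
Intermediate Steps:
z(S) = 0
d(B, v) = (3 + v)*(5 + B) (d(B, v) = (B + 5)*(v + 3) = (5 + B)*(3 + v) = (3 + v)*(5 + B))
W = 60 (W = (15 + 3*5 + 5*3 + 5*3)*1 = (15 + 15 + 15 + 15)*1 = 60*1 = 60)
W² = 60² = 3600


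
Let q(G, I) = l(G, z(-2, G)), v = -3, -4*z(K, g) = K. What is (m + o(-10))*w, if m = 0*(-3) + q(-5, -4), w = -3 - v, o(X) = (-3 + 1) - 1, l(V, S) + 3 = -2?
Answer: 0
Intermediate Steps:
z(K, g) = -K/4
l(V, S) = -5 (l(V, S) = -3 - 2 = -5)
o(X) = -3 (o(X) = -2 - 1 = -3)
q(G, I) = -5
w = 0 (w = -3 - 1*(-3) = -3 + 3 = 0)
m = -5 (m = 0*(-3) - 5 = 0 - 5 = -5)
(m + o(-10))*w = (-5 - 3)*0 = -8*0 = 0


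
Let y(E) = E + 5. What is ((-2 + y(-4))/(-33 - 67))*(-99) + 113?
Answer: 11201/100 ≈ 112.01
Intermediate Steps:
y(E) = 5 + E
((-2 + y(-4))/(-33 - 67))*(-99) + 113 = ((-2 + (5 - 4))/(-33 - 67))*(-99) + 113 = ((-2 + 1)/(-100))*(-99) + 113 = -1*(-1/100)*(-99) + 113 = (1/100)*(-99) + 113 = -99/100 + 113 = 11201/100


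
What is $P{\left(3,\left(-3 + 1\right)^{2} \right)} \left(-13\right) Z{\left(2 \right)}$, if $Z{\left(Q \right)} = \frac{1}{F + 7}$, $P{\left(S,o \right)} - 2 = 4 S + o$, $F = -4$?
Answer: $-78$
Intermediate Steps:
$P{\left(S,o \right)} = 2 + o + 4 S$ ($P{\left(S,o \right)} = 2 + \left(4 S + o\right) = 2 + \left(o + 4 S\right) = 2 + o + 4 S$)
$Z{\left(Q \right)} = \frac{1}{3}$ ($Z{\left(Q \right)} = \frac{1}{-4 + 7} = \frac{1}{3}$)
$P{\left(3,\left(-3 + 1\right)^{2} \right)} \left(-13\right) Z{\left(2 \right)} = \left(2 + \left(-3 + 1\right)^{2} + 4 \cdot 3\right) \left(-13\right) \frac{1}{3} = \left(2 + \left(-2\right)^{2} + 12\right) \left(-13\right) \frac{1}{3} = \left(2 + 4 + 12\right) \left(-13\right) \frac{1}{3} = 18 \left(-13\right) \frac{1}{3} = \left(-234\right) \frac{1}{3} = -78$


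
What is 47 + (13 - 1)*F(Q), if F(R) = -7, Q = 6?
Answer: -37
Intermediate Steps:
47 + (13 - 1)*F(Q) = 47 + (13 - 1)*(-7) = 47 + 12*(-7) = 47 - 84 = -37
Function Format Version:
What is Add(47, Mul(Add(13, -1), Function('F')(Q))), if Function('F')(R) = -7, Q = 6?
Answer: -37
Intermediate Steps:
Add(47, Mul(Add(13, -1), Function('F')(Q))) = Add(47, Mul(Add(13, -1), -7)) = Add(47, Mul(12, -7)) = Add(47, -84) = -37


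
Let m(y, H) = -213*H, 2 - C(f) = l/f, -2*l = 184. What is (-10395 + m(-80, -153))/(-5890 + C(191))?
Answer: -2119527/562258 ≈ -3.7697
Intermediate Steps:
l = -92 (l = -½*184 = -92)
C(f) = 2 + 92/f (C(f) = 2 - (-92)/f = 2 + 92/f)
(-10395 + m(-80, -153))/(-5890 + C(191)) = (-10395 - 213*(-153))/(-5890 + (2 + 92/191)) = (-10395 + 32589)/(-5890 + (2 + 92*(1/191))) = 22194/(-5890 + (2 + 92/191)) = 22194/(-5890 + 474/191) = 22194/(-1124516/191) = 22194*(-191/1124516) = -2119527/562258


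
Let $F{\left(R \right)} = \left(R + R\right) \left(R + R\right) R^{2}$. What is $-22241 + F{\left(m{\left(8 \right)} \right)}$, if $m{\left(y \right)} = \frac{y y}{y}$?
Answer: $-5857$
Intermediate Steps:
$m{\left(y \right)} = y$ ($m{\left(y \right)} = \frac{y^{2}}{y} = y$)
$F{\left(R \right)} = 4 R^{4}$ ($F{\left(R \right)} = 2 R 2 R R^{2} = 4 R^{2} R^{2} = 4 R^{4}$)
$-22241 + F{\left(m{\left(8 \right)} \right)} = -22241 + 4 \cdot 8^{4} = -22241 + 4 \cdot 4096 = -22241 + 16384 = -5857$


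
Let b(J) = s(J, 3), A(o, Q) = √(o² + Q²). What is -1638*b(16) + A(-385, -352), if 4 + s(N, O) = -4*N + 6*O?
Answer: 81900 + 11*√2249 ≈ 82422.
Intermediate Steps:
A(o, Q) = √(Q² + o²)
s(N, O) = -4 - 4*N + 6*O (s(N, O) = -4 + (-4*N + 6*O) = -4 - 4*N + 6*O)
b(J) = 14 - 4*J (b(J) = -4 - 4*J + 6*3 = -4 - 4*J + 18 = 14 - 4*J)
-1638*b(16) + A(-385, -352) = -1638*(14 - 4*16) + √((-352)² + (-385)²) = -1638*(14 - 64) + √(123904 + 148225) = -1638*(-50) + √272129 = 81900 + 11*√2249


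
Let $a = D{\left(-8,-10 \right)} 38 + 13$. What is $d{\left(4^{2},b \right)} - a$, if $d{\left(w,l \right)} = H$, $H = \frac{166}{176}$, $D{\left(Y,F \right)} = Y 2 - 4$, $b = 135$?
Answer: $\frac{65819}{88} \approx 747.94$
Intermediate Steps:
$D{\left(Y,F \right)} = -4 + 2 Y$ ($D{\left(Y,F \right)} = 2 Y - 4 = -4 + 2 Y$)
$H = \frac{83}{88}$ ($H = 166 \cdot \frac{1}{176} = \frac{83}{88} \approx 0.94318$)
$a = -747$ ($a = \left(-4 + 2 \left(-8\right)\right) 38 + 13 = \left(-4 - 16\right) 38 + 13 = \left(-20\right) 38 + 13 = -760 + 13 = -747$)
$d{\left(w,l \right)} = \frac{83}{88}$
$d{\left(4^{2},b \right)} - a = \frac{83}{88} - -747 = \frac{83}{88} + 747 = \frac{65819}{88}$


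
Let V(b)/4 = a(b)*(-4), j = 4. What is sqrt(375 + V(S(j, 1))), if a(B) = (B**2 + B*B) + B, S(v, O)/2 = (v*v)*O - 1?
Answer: I*sqrt(28905) ≈ 170.01*I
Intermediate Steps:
S(v, O) = -2 + 2*O*v**2 (S(v, O) = 2*((v*v)*O - 1) = 2*(v**2*O - 1) = 2*(O*v**2 - 1) = 2*(-1 + O*v**2) = -2 + 2*O*v**2)
a(B) = B + 2*B**2 (a(B) = (B**2 + B**2) + B = 2*B**2 + B = B + 2*B**2)
V(b) = -16*b*(1 + 2*b) (V(b) = 4*((b*(1 + 2*b))*(-4)) = 4*(-4*b*(1 + 2*b)) = -16*b*(1 + 2*b))
sqrt(375 + V(S(j, 1))) = sqrt(375 - 16*(-2 + 2*1*4**2)*(1 + 2*(-2 + 2*1*4**2))) = sqrt(375 - 16*(-2 + 2*1*16)*(1 + 2*(-2 + 2*1*16))) = sqrt(375 - 16*(-2 + 32)*(1 + 2*(-2 + 32))) = sqrt(375 - 16*30*(1 + 2*30)) = sqrt(375 - 16*30*(1 + 60)) = sqrt(375 - 16*30*61) = sqrt(375 - 29280) = sqrt(-28905) = I*sqrt(28905)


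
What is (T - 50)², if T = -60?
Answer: 12100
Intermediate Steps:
(T - 50)² = (-60 - 50)² = (-110)² = 12100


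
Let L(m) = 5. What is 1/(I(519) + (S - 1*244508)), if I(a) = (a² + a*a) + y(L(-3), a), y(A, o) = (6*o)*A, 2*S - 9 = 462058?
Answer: 2/1081635 ≈ 1.8491e-6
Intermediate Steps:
S = 462067/2 (S = 9/2 + (½)*462058 = 9/2 + 231029 = 462067/2 ≈ 2.3103e+5)
y(A, o) = 6*A*o
I(a) = 2*a² + 30*a (I(a) = (a² + a*a) + 6*5*a = (a² + a²) + 30*a = 2*a² + 30*a)
1/(I(519) + (S - 1*244508)) = 1/(2*519*(15 + 519) + (462067/2 - 1*244508)) = 1/(2*519*534 + (462067/2 - 244508)) = 1/(554292 - 26949/2) = 1/(1081635/2) = 2/1081635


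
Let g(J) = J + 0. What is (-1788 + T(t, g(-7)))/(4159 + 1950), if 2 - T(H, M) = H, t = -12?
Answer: -1774/6109 ≈ -0.29039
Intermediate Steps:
g(J) = J
T(H, M) = 2 - H
(-1788 + T(t, g(-7)))/(4159 + 1950) = (-1788 + (2 - 1*(-12)))/(4159 + 1950) = (-1788 + (2 + 12))/6109 = (-1788 + 14)*(1/6109) = -1774*1/6109 = -1774/6109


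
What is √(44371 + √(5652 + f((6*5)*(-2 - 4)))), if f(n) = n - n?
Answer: √(44371 + 6*√157) ≈ 210.82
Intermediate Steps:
f(n) = 0
√(44371 + √(5652 + f((6*5)*(-2 - 4)))) = √(44371 + √(5652 + 0)) = √(44371 + √5652) = √(44371 + 6*√157)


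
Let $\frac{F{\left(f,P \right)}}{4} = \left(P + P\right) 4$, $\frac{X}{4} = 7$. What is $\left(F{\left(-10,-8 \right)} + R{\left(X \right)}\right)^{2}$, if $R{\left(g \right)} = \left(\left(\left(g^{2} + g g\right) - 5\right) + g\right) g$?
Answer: $1961781264$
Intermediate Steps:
$X = 28$ ($X = 4 \cdot 7 = 28$)
$R{\left(g \right)} = g \left(-5 + g + 2 g^{2}\right)$ ($R{\left(g \right)} = \left(\left(\left(g^{2} + g^{2}\right) - 5\right) + g\right) g = \left(\left(2 g^{2} - 5\right) + g\right) g = \left(\left(-5 + 2 g^{2}\right) + g\right) g = \left(-5 + g + 2 g^{2}\right) g = g \left(-5 + g + 2 g^{2}\right)$)
$F{\left(f,P \right)} = 32 P$ ($F{\left(f,P \right)} = 4 \left(P + P\right) 4 = 4 \cdot 2 P 4 = 4 \cdot 8 P = 32 P$)
$\left(F{\left(-10,-8 \right)} + R{\left(X \right)}\right)^{2} = \left(32 \left(-8\right) + 28 \left(-5 + 28 + 2 \cdot 28^{2}\right)\right)^{2} = \left(-256 + 28 \left(-5 + 28 + 2 \cdot 784\right)\right)^{2} = \left(-256 + 28 \left(-5 + 28 + 1568\right)\right)^{2} = \left(-256 + 28 \cdot 1591\right)^{2} = \left(-256 + 44548\right)^{2} = 44292^{2} = 1961781264$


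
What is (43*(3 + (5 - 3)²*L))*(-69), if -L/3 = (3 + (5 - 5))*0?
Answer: -8901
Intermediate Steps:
L = 0 (L = -3*(3 + (5 - 5))*0 = -3*(3 + 0)*0 = -9*0 = -3*0 = 0)
(43*(3 + (5 - 3)²*L))*(-69) = (43*(3 + (5 - 3)²*0))*(-69) = (43*(3 + 2²*0))*(-69) = (43*(3 + 4*0))*(-69) = (43*(3 + 0))*(-69) = (43*3)*(-69) = 129*(-69) = -8901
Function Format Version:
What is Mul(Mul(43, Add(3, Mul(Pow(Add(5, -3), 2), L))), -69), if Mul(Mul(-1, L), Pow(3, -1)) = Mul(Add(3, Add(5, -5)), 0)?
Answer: -8901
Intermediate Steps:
L = 0 (L = Mul(-3, Mul(Add(3, Add(5, -5)), 0)) = Mul(-3, Mul(Add(3, 0), 0)) = Mul(-3, Mul(3, 0)) = Mul(-3, 0) = 0)
Mul(Mul(43, Add(3, Mul(Pow(Add(5, -3), 2), L))), -69) = Mul(Mul(43, Add(3, Mul(Pow(Add(5, -3), 2), 0))), -69) = Mul(Mul(43, Add(3, Mul(Pow(2, 2), 0))), -69) = Mul(Mul(43, Add(3, Mul(4, 0))), -69) = Mul(Mul(43, Add(3, 0)), -69) = Mul(Mul(43, 3), -69) = Mul(129, -69) = -8901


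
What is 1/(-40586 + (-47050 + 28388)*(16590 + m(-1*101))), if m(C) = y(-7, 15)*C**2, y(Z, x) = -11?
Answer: 1/1784438516 ≈ 5.6040e-10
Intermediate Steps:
m(C) = -11*C**2
1/(-40586 + (-47050 + 28388)*(16590 + m(-1*101))) = 1/(-40586 + (-47050 + 28388)*(16590 - 11*(-1*101)**2)) = 1/(-40586 - 18662*(16590 - 11*(-101)**2)) = 1/(-40586 - 18662*(16590 - 11*10201)) = 1/(-40586 - 18662*(16590 - 112211)) = 1/(-40586 - 18662*(-95621)) = 1/(-40586 + 1784479102) = 1/1784438516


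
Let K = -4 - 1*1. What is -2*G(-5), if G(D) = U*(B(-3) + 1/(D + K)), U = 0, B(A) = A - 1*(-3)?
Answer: 0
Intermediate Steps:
B(A) = 3 + A (B(A) = A + 3 = 3 + A)
K = -5 (K = -4 - 1 = -5)
G(D) = 0 (G(D) = 0*((3 - 3) + 1/(D - 5)) = 0*(0 + 1/(-5 + D)) = 0/(-5 + D) = 0)
-2*G(-5) = -2*0 = 0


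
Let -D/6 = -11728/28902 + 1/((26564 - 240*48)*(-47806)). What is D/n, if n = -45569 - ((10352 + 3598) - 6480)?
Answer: -4217350487347/91872960197195716 ≈ -4.5904e-5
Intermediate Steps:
D = 4217350487347/1732177458044 (D = -6*(-11728/28902 + 1/((26564 - 240*48)*(-47806))) = -6*(-11728*1/28902 - 1/47806/(26564 - 11520)) = -6*(-5864/14451 - 1/47806/15044) = -6*(-5864/14451 + (1/15044)*(-1/47806)) = -6*(-5864/14451 - 1/719193464) = -6*(-4217350487347/10393064748264) = 4217350487347/1732177458044 ≈ 2.4347)
n = -53039 (n = -45569 - (13950 - 6480) = -45569 - 1*7470 = -45569 - 7470 = -53039)
D/n = (4217350487347/1732177458044)/(-53039) = (4217350487347/1732177458044)*(-1/53039) = -4217350487347/91872960197195716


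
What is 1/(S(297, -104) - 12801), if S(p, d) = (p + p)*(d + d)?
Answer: -1/136353 ≈ -7.3339e-6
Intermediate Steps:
S(p, d) = 4*d*p (S(p, d) = (2*p)*(2*d) = 4*d*p)
1/(S(297, -104) - 12801) = 1/(4*(-104)*297 - 12801) = 1/(-123552 - 12801) = 1/(-136353) = -1/136353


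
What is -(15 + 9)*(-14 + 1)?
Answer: 312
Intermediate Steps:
-(15 + 9)*(-14 + 1) = -24*(-13) = -1*(-312) = 312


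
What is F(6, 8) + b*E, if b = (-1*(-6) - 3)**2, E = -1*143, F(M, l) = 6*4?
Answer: -1263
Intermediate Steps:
F(M, l) = 24
E = -143
b = 9 (b = (6 - 3)**2 = 3**2 = 9)
F(6, 8) + b*E = 24 + 9*(-143) = 24 - 1287 = -1263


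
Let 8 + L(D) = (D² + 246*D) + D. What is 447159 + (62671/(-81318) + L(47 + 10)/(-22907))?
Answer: 832943220866377/1862751426 ≈ 4.4716e+5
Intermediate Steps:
L(D) = -8 + D² + 247*D (L(D) = -8 + ((D² + 246*D) + D) = -8 + (D² + 247*D) = -8 + D² + 247*D)
447159 + (62671/(-81318) + L(47 + 10)/(-22907)) = 447159 + (62671/(-81318) + (-8 + (47 + 10)² + 247*(47 + 10))/(-22907)) = 447159 + (62671*(-1/81318) + (-8 + 57² + 247*57)*(-1/22907)) = 447159 + (-62671/81318 + (-8 + 3249 + 14079)*(-1/22907)) = 447159 + (-62671/81318 + 17320*(-1/22907)) = 447159 + (-62671/81318 - 17320/22907) = 447159 - 2844032357/1862751426 = 832943220866377/1862751426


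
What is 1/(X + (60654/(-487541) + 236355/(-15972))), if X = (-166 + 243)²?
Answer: 2595668284/15350983416255 ≈ 0.00016909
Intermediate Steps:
X = 5929 (X = 77² = 5929)
1/(X + (60654/(-487541) + 236355/(-15972))) = 1/(5929 + (60654/(-487541) + 236355/(-15972))) = 1/(5929 + (60654*(-1/487541) + 236355*(-1/15972))) = 1/(5929 + (-60654/487541 - 78785/5324)) = 1/(5929 - 38733839581/2595668284) = 1/(15350983416255/2595668284) = 2595668284/15350983416255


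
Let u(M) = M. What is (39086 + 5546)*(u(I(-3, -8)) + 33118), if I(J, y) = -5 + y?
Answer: 1477542360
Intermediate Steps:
(39086 + 5546)*(u(I(-3, -8)) + 33118) = (39086 + 5546)*((-5 - 8) + 33118) = 44632*(-13 + 33118) = 44632*33105 = 1477542360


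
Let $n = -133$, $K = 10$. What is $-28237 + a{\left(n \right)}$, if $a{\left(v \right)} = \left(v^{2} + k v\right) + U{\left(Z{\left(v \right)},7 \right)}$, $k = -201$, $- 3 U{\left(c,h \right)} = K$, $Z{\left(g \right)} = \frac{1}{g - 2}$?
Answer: $\frac{48545}{3} \approx 16182.0$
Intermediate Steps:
$Z{\left(g \right)} = \frac{1}{-2 + g}$
$U{\left(c,h \right)} = - \frac{10}{3}$ ($U{\left(c,h \right)} = \left(- \frac{1}{3}\right) 10 = - \frac{10}{3}$)
$a{\left(v \right)} = - \frac{10}{3} + v^{2} - 201 v$ ($a{\left(v \right)} = \left(v^{2} - 201 v\right) - \frac{10}{3} = - \frac{10}{3} + v^{2} - 201 v$)
$-28237 + a{\left(n \right)} = -28237 - \left(- \frac{80189}{3} - 17689\right) = -28237 + \left(- \frac{10}{3} + 17689 + 26733\right) = -28237 + \frac{133256}{3} = \frac{48545}{3}$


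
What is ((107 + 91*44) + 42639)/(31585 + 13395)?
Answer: 4675/4498 ≈ 1.0394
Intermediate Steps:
((107 + 91*44) + 42639)/(31585 + 13395) = ((107 + 4004) + 42639)/44980 = (4111 + 42639)*(1/44980) = 46750*(1/44980) = 4675/4498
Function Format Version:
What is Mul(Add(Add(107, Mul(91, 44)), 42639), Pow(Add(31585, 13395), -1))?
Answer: Rational(4675, 4498) ≈ 1.0394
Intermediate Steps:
Mul(Add(Add(107, Mul(91, 44)), 42639), Pow(Add(31585, 13395), -1)) = Mul(Add(Add(107, 4004), 42639), Pow(44980, -1)) = Mul(Add(4111, 42639), Rational(1, 44980)) = Mul(46750, Rational(1, 44980)) = Rational(4675, 4498)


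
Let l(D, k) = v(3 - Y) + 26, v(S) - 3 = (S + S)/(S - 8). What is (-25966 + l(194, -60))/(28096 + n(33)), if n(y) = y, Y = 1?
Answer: -77813/84387 ≈ -0.92210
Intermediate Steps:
v(S) = 3 + 2*S/(-8 + S) (v(S) = 3 + (S + S)/(S - 8) = 3 + (2*S)/(-8 + S) = 3 + 2*S/(-8 + S))
l(D, k) = 85/3 (l(D, k) = (-24 + 5*(3 - 1*1))/(-8 + (3 - 1*1)) + 26 = (-24 + 5*(3 - 1))/(-8 + (3 - 1)) + 26 = (-24 + 5*2)/(-8 + 2) + 26 = (-24 + 10)/(-6) + 26 = -⅙*(-14) + 26 = 7/3 + 26 = 85/3)
(-25966 + l(194, -60))/(28096 + n(33)) = (-25966 + 85/3)/(28096 + 33) = -77813/3/28129 = -77813/3*1/28129 = -77813/84387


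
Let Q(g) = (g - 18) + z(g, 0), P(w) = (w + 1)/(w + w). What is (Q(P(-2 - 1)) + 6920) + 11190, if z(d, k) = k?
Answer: 54277/3 ≈ 18092.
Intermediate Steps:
P(w) = (1 + w)/(2*w) (P(w) = (1 + w)/((2*w)) = (1 + w)*(1/(2*w)) = (1 + w)/(2*w))
Q(g) = -18 + g (Q(g) = (g - 18) + 0 = (-18 + g) + 0 = -18 + g)
(Q(P(-2 - 1)) + 6920) + 11190 = ((-18 + (1 + (-2 - 1))/(2*(-2 - 1))) + 6920) + 11190 = ((-18 + (½)*(1 - 3)/(-3)) + 6920) + 11190 = ((-18 + (½)*(-⅓)*(-2)) + 6920) + 11190 = ((-18 + ⅓) + 6920) + 11190 = (-53/3 + 6920) + 11190 = 20707/3 + 11190 = 54277/3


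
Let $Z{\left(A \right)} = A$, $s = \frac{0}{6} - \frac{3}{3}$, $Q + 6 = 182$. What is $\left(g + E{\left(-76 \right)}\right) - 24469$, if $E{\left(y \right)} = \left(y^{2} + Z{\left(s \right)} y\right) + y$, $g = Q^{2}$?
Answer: $12283$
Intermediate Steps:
$Q = 176$ ($Q = -6 + 182 = 176$)
$g = 30976$ ($g = 176^{2} = 30976$)
$s = -1$ ($s = 0 \cdot \frac{1}{6} - 1 = 0 - 1 = -1$)
$E{\left(y \right)} = y^{2}$ ($E{\left(y \right)} = \left(y^{2} - y\right) + y = y^{2}$)
$\left(g + E{\left(-76 \right)}\right) - 24469 = \left(30976 + \left(-76\right)^{2}\right) - 24469 = \left(30976 + 5776\right) - 24469 = 36752 - 24469 = 12283$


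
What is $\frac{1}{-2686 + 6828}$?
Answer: $\frac{1}{4142} \approx 0.00024143$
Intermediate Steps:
$\frac{1}{-2686 + 6828} = \frac{1}{4142}$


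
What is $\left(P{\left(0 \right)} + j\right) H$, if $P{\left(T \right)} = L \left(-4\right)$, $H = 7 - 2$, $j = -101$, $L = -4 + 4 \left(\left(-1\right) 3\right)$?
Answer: $-185$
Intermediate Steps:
$L = -16$ ($L = -4 + 4 \left(-3\right) = -4 - 12 = -16$)
$H = 5$ ($H = 7 - 2 = 5$)
$P{\left(T \right)} = 64$ ($P{\left(T \right)} = \left(-16\right) \left(-4\right) = 64$)
$\left(P{\left(0 \right)} + j\right) H = \left(64 - 101\right) 5 = \left(-37\right) 5 = -185$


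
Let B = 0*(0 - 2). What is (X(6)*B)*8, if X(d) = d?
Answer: 0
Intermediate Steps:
B = 0 (B = 0*(-2) = 0)
(X(6)*B)*8 = (6*0)*8 = 0*8 = 0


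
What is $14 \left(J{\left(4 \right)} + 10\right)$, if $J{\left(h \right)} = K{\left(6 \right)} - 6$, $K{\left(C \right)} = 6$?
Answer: $140$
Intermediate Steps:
$J{\left(h \right)} = 0$ ($J{\left(h \right)} = 6 - 6 = 0$)
$14 \left(J{\left(4 \right)} + 10\right) = 14 \left(0 + 10\right) = 14 \cdot 10 = 140$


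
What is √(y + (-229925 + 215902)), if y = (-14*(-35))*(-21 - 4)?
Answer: I*√26273 ≈ 162.09*I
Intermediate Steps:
y = -12250 (y = 490*(-25) = -12250)
√(y + (-229925 + 215902)) = √(-12250 + (-229925 + 215902)) = √(-12250 - 14023) = √(-26273) = I*√26273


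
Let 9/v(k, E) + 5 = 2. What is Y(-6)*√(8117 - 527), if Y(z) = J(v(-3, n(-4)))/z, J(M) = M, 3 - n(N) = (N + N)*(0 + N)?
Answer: √7590/2 ≈ 43.560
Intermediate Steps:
n(N) = 3 - 2*N² (n(N) = 3 - (N + N)*(0 + N) = 3 - 2*N*N = 3 - 2*N²)
v(k, E) = -3 (v(k, E) = 9/(-5 + 2) = 9/(-3) = 9*(-⅓) = -3)
Y(z) = -3/z
Y(-6)*√(8117 - 527) = (-3/(-6))*√(8117 - 527) = (-3*(-⅙))*√7590 = √7590/2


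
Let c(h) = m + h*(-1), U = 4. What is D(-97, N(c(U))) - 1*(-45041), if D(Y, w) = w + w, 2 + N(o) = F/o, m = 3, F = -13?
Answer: 45063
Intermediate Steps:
c(h) = 3 - h (c(h) = 3 + h*(-1) = 3 - h)
N(o) = -2 - 13/o
D(Y, w) = 2*w
D(-97, N(c(U))) - 1*(-45041) = 2*(-2 - 13/(3 - 1*4)) - 1*(-45041) = 2*(-2 - 13/(3 - 4)) + 45041 = 2*(-2 - 13/(-1)) + 45041 = 2*(-2 - 13*(-1)) + 45041 = 2*(-2 + 13) + 45041 = 2*11 + 45041 = 22 + 45041 = 45063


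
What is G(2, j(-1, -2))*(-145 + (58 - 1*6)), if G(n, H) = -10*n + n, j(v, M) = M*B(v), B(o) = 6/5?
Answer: 1674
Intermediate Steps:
B(o) = 6/5 (B(o) = 6*(1/5) = 6/5)
j(v, M) = 6*M/5 (j(v, M) = M*(6/5) = 6*M/5)
G(n, H) = -9*n
G(2, j(-1, -2))*(-145 + (58 - 1*6)) = (-9*2)*(-145 + (58 - 1*6)) = -18*(-145 + (58 - 6)) = -18*(-145 + 52) = -18*(-93) = 1674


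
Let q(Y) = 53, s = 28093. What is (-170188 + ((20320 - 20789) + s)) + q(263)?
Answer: -142511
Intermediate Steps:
(-170188 + ((20320 - 20789) + s)) + q(263) = (-170188 + ((20320 - 20789) + 28093)) + 53 = (-170188 + (-469 + 28093)) + 53 = (-170188 + 27624) + 53 = -142564 + 53 = -142511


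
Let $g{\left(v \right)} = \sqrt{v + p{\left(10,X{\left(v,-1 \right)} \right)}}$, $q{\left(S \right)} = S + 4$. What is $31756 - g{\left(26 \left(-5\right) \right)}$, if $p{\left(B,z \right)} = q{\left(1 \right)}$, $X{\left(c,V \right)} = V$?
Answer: $31756 - 5 i \sqrt{5} \approx 31756.0 - 11.18 i$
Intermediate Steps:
$q{\left(S \right)} = 4 + S$
$p{\left(B,z \right)} = 5$ ($p{\left(B,z \right)} = 4 + 1 = 5$)
$g{\left(v \right)} = \sqrt{5 + v}$ ($g{\left(v \right)} = \sqrt{v + 5} = \sqrt{5 + v}$)
$31756 - g{\left(26 \left(-5\right) \right)} = 31756 - \sqrt{5 + 26 \left(-5\right)} = 31756 - \sqrt{5 - 130} = 31756 - \sqrt{-125} = 31756 - 5 i \sqrt{5}$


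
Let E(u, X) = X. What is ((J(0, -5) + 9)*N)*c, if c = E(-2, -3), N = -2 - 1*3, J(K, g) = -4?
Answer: 75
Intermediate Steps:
N = -5 (N = -2 - 3 = -5)
c = -3
((J(0, -5) + 9)*N)*c = ((-4 + 9)*(-5))*(-3) = (5*(-5))*(-3) = -25*(-3) = 75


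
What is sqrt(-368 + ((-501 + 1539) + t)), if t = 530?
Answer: 20*sqrt(3) ≈ 34.641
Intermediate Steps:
sqrt(-368 + ((-501 + 1539) + t)) = sqrt(-368 + ((-501 + 1539) + 530)) = sqrt(-368 + (1038 + 530)) = sqrt(-368 + 1568) = sqrt(1200) = 20*sqrt(3)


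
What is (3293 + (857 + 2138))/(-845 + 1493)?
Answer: 262/27 ≈ 9.7037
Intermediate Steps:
(3293 + (857 + 2138))/(-845 + 1493) = (3293 + 2995)/648 = 6288*(1/648) = 262/27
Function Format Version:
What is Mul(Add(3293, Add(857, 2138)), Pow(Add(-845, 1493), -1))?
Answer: Rational(262, 27) ≈ 9.7037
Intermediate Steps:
Mul(Add(3293, Add(857, 2138)), Pow(Add(-845, 1493), -1)) = Mul(Add(3293, 2995), Pow(648, -1)) = Mul(6288, Rational(1, 648)) = Rational(262, 27)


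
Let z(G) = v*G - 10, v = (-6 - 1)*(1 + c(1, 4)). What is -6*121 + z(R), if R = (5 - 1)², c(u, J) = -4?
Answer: -400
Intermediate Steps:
v = 21 (v = (-6 - 1)*(1 - 4) = -7*(-3) = 21)
R = 16 (R = 4² = 16)
z(G) = -10 + 21*G (z(G) = 21*G - 10 = -10 + 21*G)
-6*121 + z(R) = -6*121 + (-10 + 21*16) = -726 + (-10 + 336) = -726 + 326 = -400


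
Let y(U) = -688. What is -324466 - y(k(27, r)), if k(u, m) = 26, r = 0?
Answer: -323778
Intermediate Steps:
-324466 - y(k(27, r)) = -324466 - 1*(-688) = -324466 + 688 = -323778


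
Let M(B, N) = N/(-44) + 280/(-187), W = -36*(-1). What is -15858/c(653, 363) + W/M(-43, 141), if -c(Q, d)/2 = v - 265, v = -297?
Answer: -43019829/1976554 ≈ -21.765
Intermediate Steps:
W = 36
c(Q, d) = 1124 (c(Q, d) = -2*(-297 - 265) = -2*(-562) = 1124)
M(B, N) = -280/187 - N/44 (M(B, N) = N*(-1/44) + 280*(-1/187) = -N/44 - 280/187 = -280/187 - N/44)
-15858/c(653, 363) + W/M(-43, 141) = -15858/1124 + 36/(-280/187 - 1/44*141) = -15858*1/1124 + 36/(-280/187 - 141/44) = -7929/562 + 36/(-3517/748) = -7929/562 + 36*(-748/3517) = -7929/562 - 26928/3517 = -43019829/1976554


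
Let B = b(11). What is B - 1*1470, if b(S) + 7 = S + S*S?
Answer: -1345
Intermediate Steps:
b(S) = -7 + S + S² (b(S) = -7 + (S + S*S) = -7 + (S + S²) = -7 + S + S²)
B = 125 (B = -7 + 11 + 11² = -7 + 11 + 121 = 125)
B - 1*1470 = 125 - 1*1470 = 125 - 1470 = -1345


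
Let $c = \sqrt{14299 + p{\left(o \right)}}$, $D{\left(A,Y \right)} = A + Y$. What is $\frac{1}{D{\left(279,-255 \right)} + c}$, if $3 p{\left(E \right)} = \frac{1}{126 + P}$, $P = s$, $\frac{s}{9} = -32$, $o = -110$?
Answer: $- \frac{11664}{6669377} + \frac{9 \sqrt{41695878}}{6669377} \approx 0.0069648$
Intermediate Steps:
$s = -288$ ($s = 9 \left(-32\right) = -288$)
$P = -288$
$p{\left(E \right)} = - \frac{1}{486}$ ($p{\left(E \right)} = \frac{1}{3 \left(126 - 288\right)} = \frac{1}{3 \left(-162\right)} = \frac{1}{3} \left(- \frac{1}{162}\right) = - \frac{1}{486}$)
$c = \frac{\sqrt{41695878}}{54}$ ($c = \sqrt{14299 - \frac{1}{486}} = \sqrt{\frac{6949313}{486}} = \frac{\sqrt{41695878}}{54} \approx 119.58$)
$\frac{1}{D{\left(279,-255 \right)} + c} = \frac{1}{\left(279 - 255\right) + \frac{\sqrt{41695878}}{54}} = \frac{1}{24 + \frac{\sqrt{41695878}}{54}}$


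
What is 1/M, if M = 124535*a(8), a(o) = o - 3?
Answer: 1/622675 ≈ 1.6060e-6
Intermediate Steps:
a(o) = -3 + o
M = 622675 (M = 124535*(-3 + 8) = 124535*5 = 622675)
1/M = 1/622675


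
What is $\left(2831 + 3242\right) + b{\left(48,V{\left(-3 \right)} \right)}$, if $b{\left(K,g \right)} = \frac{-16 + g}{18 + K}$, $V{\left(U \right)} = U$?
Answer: $\frac{400799}{66} \approx 6072.7$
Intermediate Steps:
$b{\left(K,g \right)} = \frac{-16 + g}{18 + K}$
$\left(2831 + 3242\right) + b{\left(48,V{\left(-3 \right)} \right)} = \left(2831 + 3242\right) + \frac{-16 - 3}{18 + 48} = 6073 + \frac{1}{66} \left(-19\right) = 6073 - \frac{19}{66} = \frac{400799}{66}$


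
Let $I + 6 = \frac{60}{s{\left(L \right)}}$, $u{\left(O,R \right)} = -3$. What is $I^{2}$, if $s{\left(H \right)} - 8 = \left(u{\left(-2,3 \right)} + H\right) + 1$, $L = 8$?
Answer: $\frac{144}{49} \approx 2.9388$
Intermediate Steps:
$s{\left(H \right)} = 6 + H$ ($s{\left(H \right)} = 8 + \left(\left(-3 + H\right) + 1\right) = 8 + \left(-2 + H\right) = 6 + H$)
$I = - \frac{12}{7}$ ($I = -6 + \frac{60}{6 + 8} = -6 + \frac{60}{14} = -6 + 60 \cdot \frac{1}{14} = -6 + \frac{30}{7} = - \frac{12}{7} \approx -1.7143$)
$I^{2} = \left(- \frac{12}{7}\right)^{2} = \frac{144}{49}$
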